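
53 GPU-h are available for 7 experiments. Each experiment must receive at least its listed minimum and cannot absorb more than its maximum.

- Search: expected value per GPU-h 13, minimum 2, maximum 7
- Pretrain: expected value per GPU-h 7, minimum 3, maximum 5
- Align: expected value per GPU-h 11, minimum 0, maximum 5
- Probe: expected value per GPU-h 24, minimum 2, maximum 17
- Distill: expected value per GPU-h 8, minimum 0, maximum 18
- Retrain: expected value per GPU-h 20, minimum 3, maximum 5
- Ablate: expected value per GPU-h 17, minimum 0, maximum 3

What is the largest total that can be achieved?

Meeting every minimum uses 2+3+0+2+0+3+0 = 10 GPU-h, leaving 43.
Highest expected value per GPU-h first: Probe 24 > Retrain 20 > Ablate 17 > Search 13 > Align 11 > Distill 8 > Pretrain 7.
Give Probe 15 more to hit its cap of 17 — 28 left.
Retrain: +2 to 5 (cap) — 26 left.
Ablate takes 3 more to reach its cap of 3 — 23 left.
Search: +5 to 7 (cap) — 18 left.
Align takes 5 more to reach its cap of 5 — 13 left.
Only 13 left; Distill takes them to reach 13.
Total = 13×7 + 7×3 + 11×5 + 24×17 + 8×13 + 20×5 + 17×3 = 830.

830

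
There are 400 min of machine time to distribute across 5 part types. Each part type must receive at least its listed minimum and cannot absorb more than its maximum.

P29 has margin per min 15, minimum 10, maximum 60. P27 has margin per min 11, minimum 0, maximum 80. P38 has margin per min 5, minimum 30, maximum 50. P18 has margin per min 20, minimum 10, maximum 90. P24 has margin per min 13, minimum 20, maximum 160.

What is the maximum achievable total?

Meeting every minimum uses 10+0+30+10+20 = 70 min, leaving 330.
Rank by margin per min: P18 20 > P29 15 > P24 13 > P27 11 > P38 5.
P18 takes 80 more to reach its cap of 90 → 250 left.
P29 takes 50 more to reach its cap of 60 → 200 left.
P24 takes 140 more to reach its cap of 160 → 60 left.
P27 has room for 80 more but only 60 remain, so it gets 60.
Total = 15×60 + 11×60 + 5×30 + 20×90 + 13×160 = 5590.

5590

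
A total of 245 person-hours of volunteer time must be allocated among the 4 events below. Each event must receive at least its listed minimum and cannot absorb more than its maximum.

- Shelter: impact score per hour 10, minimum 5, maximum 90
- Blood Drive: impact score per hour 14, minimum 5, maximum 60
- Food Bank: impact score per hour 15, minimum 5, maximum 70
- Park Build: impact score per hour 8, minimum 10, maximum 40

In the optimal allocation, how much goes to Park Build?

25

Meeting every minimum uses 5+5+5+10 = 25 person-hours, leaving 220.
Highest impact score per hour first: Food Bank 15 > Blood Drive 14 > Shelter 10 > Park Build 8.
Give Food Bank 65 more to hit its cap of 70 — 155 left.
Blood Drive takes 55 more to reach its cap of 60 — 100 left.
Shelter: +85 to 90 (cap) — 15 left.
Park Build: +15 (room for 30) → 25. Pool exhausted.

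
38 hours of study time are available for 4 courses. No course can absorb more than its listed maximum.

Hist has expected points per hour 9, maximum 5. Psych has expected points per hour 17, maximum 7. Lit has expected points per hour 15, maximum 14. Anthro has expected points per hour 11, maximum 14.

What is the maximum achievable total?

510

Order the courses by expected points per hour: Psych 17 > Lit 15 > Anthro 11 > Hist 9.
Psych takes 7 to reach its cap of 7 ; 31 left.
Lit: +14 to 14 (cap) ; 17 left.
Anthro: +14 to 14 (cap) ; 3 left.
Hist: +3 (room for 5) → 3. Pool exhausted.
Total = 9×3 + 17×7 + 15×14 + 11×14 = 510.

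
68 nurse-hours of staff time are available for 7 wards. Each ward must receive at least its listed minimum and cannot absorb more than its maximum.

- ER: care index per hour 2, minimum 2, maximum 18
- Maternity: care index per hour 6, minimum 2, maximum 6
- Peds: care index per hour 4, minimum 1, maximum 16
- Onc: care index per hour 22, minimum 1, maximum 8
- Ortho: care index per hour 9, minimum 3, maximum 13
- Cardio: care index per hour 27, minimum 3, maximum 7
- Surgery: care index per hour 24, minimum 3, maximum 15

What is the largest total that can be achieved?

Meeting every minimum uses 2+2+1+1+3+3+3 = 15 nurse-hours, leaving 53.
Rank by care index per hour: Cardio 27 > Surgery 24 > Onc 22 > Ortho 9 > Maternity 6 > Peds 4 > ER 2.
Cardio takes 4 more to reach its cap of 7 → 49 left.
Give Surgery 12 more to hit its cap of 15 → 37 left.
Onc takes 7 more to reach its cap of 8 → 30 left.
Ortho: +10 to 13 (cap) → 20 left.
Give Maternity 4 more to hit its cap of 6 → 16 left.
Give Peds 15 more to hit its cap of 16 → 1 left.
ER: +1 (room for 16) → 3. Pool exhausted.
Total = 2×3 + 6×6 + 4×16 + 22×8 + 9×13 + 27×7 + 24×15 = 948.

948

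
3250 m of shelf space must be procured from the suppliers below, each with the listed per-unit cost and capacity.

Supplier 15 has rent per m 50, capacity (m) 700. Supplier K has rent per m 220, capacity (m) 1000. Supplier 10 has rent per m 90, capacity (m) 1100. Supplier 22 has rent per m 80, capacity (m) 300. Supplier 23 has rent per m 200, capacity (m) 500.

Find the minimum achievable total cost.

Use suppliers in increasing cost order.
Supplier 15 (50): use full 700 → 2550 m to go.
Supplier 22 (80): use full 300 → 2250 m to go.
Supplier 10 at 90: take all 1100 m → 1150 still needed.
Supplier 23 (200): use full 500 → 650 m to go.
Supplier K (220): take the remaining 650 → done.
Cost = 700×50 + 300×80 + 1100×90 + 500×200 + 650×220 = 401000.

401000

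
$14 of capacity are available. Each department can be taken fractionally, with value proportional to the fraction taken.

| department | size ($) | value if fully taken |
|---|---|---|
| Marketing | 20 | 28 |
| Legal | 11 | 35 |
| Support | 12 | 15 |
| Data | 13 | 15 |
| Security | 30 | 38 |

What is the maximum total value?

Rank by value-to-size ratio: Legal 35/11≈3.18, Marketing 28/20≈1.4, Security 38/30≈1.27, Support 15/12≈1.25, Data 15/13≈1.15.
All 11 $ of Legal fit (value 35) → 3 remain.
Only 3 $ remain; take 3/20 of Marketing for value 28×3/20 = 4.2.
Total value = 39.2.

39.2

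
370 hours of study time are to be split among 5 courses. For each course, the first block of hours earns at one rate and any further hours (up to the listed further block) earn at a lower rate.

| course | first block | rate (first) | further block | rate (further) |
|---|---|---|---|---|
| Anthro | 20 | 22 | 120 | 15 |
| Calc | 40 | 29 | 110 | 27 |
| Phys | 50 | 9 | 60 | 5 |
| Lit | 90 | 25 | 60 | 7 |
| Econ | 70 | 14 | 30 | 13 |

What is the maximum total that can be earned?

8470

Treat each block as its own option and order by rate: Calc/T1 29 > Calc/T2 27 > Lit/T1 25 > Anthro/T1 22 > Anthro/T2 15 > Econ/T1 14 > Econ/T2 13 > Phys/T1 9 > Lit/T2 7 > Phys/T2 5.
Fill Calc T1 block (40 at 29) ; 330 left.
Calc T2 at 27: fill all 110 ; 220 left.
Fill Lit T1 block (90 at 25) ; 130 left.
Fill Anthro T1 block (20 at 22) ; 110 left.
Anthro T2 at 15: only 110 left, fill 110.
Total = 29×40 + 27×110 + 25×90 + 22×20 + 15×110 = 8470.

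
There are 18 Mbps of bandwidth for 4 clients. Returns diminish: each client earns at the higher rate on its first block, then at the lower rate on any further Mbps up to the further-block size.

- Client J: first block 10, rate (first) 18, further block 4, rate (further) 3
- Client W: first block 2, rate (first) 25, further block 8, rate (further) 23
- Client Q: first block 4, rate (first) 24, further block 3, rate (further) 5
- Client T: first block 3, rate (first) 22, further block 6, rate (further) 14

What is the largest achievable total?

Order all 8 blocks by rate: Client W/first 25 > Client Q/first 24 > Client W/second 23 > Client T/first 22 > Client J/first 18 > Client T/second 14 > Client Q/second 5 > Client J/second 3.
Fill Client W first block (2 at 25) → 16 left.
Client Q/first (24): +4 → 12 left.
Client W/second (23): +8 → 4 left.
Client T first at 22: fill all 3 → 1 left.
Client J first at 18: only 1 left, fill 1.
Total = 25×2 + 24×4 + 23×8 + 22×3 + 18×1 = 414.

414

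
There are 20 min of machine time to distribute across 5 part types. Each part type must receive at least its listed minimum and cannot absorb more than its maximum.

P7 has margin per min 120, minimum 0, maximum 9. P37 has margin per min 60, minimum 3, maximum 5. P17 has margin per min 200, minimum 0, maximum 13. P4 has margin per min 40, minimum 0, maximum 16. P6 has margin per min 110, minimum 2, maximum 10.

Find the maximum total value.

Meeting every minimum uses 0+3+0+0+2 = 5 min, leaving 15.
Highest margin per min first: P17 200 > P7 120 > P6 110 > P37 60 > P4 40.
Give P17 13 more to hit its cap of 13 — 2 left.
P7: +2 (room for 9) → 2. Pool exhausted.
Total = 120×2 + 60×3 + 200×13 + 110×2 = 3240.

3240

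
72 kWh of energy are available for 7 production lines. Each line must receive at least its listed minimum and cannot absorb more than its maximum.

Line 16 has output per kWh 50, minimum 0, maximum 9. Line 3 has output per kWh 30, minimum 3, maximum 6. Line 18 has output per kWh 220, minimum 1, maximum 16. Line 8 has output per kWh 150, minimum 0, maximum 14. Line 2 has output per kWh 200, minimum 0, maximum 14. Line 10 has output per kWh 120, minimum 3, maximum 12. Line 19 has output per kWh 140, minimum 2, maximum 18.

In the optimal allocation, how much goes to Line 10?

7

Meeting every minimum uses 0+3+1+0+0+3+2 = 9 kWh, leaving 63.
Rank by output per kWh: Line 18 220 > Line 2 200 > Line 8 150 > Line 19 140 > Line 10 120 > Line 16 50 > Line 3 30.
Give Line 18 15 more to hit its cap of 16 → 48 left.
Give Line 2 14 more to hit its cap of 14 → 34 left.
Line 8 takes 14 more to reach its cap of 14 → 20 left.
Line 19 takes 16 more to reach its cap of 18 → 4 left.
Only 4 left; Line 10 takes them to reach 7.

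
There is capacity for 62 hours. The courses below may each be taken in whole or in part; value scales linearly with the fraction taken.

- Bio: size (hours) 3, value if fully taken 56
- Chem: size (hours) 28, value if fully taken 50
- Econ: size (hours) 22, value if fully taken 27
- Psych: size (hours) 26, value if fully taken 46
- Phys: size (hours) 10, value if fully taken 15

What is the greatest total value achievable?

159.5

Rank by value-to-size ratio: Bio 56/3≈18.7, Chem 50/28≈1.79, Psych 46/26≈1.77, Phys 15/10≈1.5, Econ 27/22≈1.23.
All 3 hours of Bio fit (value 56) — 59 remain.
All 28 hours of Chem fit (value 50) — 31 remain.
Psych: take in full, 26 hours for value 46 — 5 left.
Only 5 hours remain; take 5/10 of Phys for value 15×5/10 = 7.5.
Total value = 159.5.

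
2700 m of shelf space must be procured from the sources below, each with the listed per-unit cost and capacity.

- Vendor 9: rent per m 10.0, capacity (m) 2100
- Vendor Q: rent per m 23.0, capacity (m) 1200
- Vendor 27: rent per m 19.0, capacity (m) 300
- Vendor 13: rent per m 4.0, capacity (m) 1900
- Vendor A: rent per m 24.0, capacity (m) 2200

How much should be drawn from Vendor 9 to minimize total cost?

Use sources in increasing cost order.
Vendor 13 at 4.0: take all 1900 m → 800 still needed.
Vendor 9 at 10.0: take 800 of its 2100 → requirement met.
Vendor 27, Vendor Q, Vendor A: unused.

800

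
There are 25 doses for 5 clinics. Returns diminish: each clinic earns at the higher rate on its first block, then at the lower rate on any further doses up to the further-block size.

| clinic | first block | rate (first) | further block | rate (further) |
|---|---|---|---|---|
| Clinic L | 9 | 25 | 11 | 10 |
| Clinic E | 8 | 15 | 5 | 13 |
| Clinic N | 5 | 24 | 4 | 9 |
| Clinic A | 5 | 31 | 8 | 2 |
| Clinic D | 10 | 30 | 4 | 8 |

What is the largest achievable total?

Rank every tier by rate: Clinic A/T1 31 > Clinic D/T1 30 > Clinic L/T1 25 > Clinic N/T1 24 > Clinic E/T1 15 > Clinic E/T2 13 > Clinic L/T2 10 > Clinic N/T2 9 > Clinic D/T2 8 > Clinic A/T2 2.
Fill Clinic A T1 block (5 at 31) — 20 left.
Clinic D T1 at 30: fill all 10 — 10 left.
Clinic L T1 at 25: fill all 9 — 1 left.
Clinic N T1 at 24: only 1 left, fill 1.
Total = 31×5 + 30×10 + 25×9 + 24×1 = 704.

704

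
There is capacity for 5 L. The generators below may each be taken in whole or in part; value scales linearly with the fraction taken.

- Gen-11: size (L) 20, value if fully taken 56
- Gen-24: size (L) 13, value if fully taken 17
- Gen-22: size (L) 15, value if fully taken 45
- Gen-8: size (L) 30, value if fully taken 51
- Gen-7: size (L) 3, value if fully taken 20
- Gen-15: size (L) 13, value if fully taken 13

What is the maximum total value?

26

Best value per unit of size first: Gen-7 20/3≈6.67, Gen-22 45/15≈3, Gen-11 56/20≈2.8, Gen-8 51/30≈1.7, Gen-24 17/13≈1.31, Gen-15 13/13≈1.
Take all of Gen-7 (3 L, value 20) ; 2 L left.
Fill the last 2 L with part of Gen-22: 2/15 of it earns 6.
Total value = 26.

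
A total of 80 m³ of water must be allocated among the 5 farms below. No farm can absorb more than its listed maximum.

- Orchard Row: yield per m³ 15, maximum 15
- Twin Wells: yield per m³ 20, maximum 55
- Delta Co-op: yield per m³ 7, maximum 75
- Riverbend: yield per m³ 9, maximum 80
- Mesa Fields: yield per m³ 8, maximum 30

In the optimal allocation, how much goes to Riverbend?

Order the farms by yield per m³: Twin Wells 20 > Orchard Row 15 > Riverbend 9 > Mesa Fields 8 > Delta Co-op 7.
Twin Wells: +55 to 55 (cap) → 25 left.
Give Orchard Row 15 to hit its cap of 15 → 10 left.
Only 10 left; Riverbend takes them to reach 10.

10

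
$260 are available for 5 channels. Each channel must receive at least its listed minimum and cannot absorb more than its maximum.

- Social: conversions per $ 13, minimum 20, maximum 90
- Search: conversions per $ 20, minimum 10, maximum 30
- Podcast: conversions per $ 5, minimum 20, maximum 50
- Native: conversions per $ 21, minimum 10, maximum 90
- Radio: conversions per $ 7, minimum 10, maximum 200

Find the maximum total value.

3970

Meeting every minimum uses 20+10+20+10+10 = 70 $, leaving 190.
Rank by conversions per $: Native 21 > Search 20 > Social 13 > Radio 7 > Podcast 5.
Native takes 80 more to reach its cap of 90 — 110 left.
Search takes 20 more to reach its cap of 30 — 90 left.
Give Social 70 more to hit its cap of 90 — 20 left.
Only 20 left; Radio takes them to reach 30.
Total = 13×90 + 20×30 + 5×20 + 21×90 + 7×30 = 3970.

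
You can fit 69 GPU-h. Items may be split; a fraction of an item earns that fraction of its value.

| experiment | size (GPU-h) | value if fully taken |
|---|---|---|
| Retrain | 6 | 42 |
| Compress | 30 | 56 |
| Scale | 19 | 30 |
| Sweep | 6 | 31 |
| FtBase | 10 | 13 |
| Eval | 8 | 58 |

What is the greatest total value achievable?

217

Sort by value density: Eval 58/8≈7.25, Retrain 42/6≈7, Sweep 31/6≈5.17, Compress 56/30≈1.87, Scale 30/19≈1.58, FtBase 13/10≈1.3.
Take all of Eval (8 GPU-h, value 58) — 61 GPU-h left.
Take all of Retrain (6 GPU-h, value 42) — 55 GPU-h left.
Sweep: take in full, 6 GPU-h for value 31 — 49 left.
Compress: take in full, 30 GPU-h for value 56 — 19 left.
Scale: take in full, 19 GPU-h for value 30 — 0 left.
Total value = 217.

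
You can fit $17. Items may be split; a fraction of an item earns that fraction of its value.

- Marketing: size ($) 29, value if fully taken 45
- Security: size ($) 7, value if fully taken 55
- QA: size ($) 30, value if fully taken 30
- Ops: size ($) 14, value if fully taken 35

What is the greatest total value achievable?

80

Rank by value-to-size ratio: Security 55/7≈7.86, Ops 35/14≈2.5, Marketing 45/29≈1.55, QA 30/30≈1.
Security: take in full, 7 $ for value 55 — 10 left.
Only 10 $ remain; take 10/14 of Ops for value 35×10/14 = 25.
Total value = 80.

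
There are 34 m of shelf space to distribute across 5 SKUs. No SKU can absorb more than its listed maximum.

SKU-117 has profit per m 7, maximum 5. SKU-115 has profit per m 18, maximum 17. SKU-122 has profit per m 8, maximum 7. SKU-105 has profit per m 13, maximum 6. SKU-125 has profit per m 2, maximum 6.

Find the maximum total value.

468

Rank by profit per m: SKU-115 18 > SKU-105 13 > SKU-122 8 > SKU-117 7 > SKU-125 2.
SKU-115 takes 17 to reach its cap of 17 ; 17 left.
SKU-105: +6 to 6 (cap) ; 11 left.
SKU-122 takes 7 to reach its cap of 7 ; 4 left.
SKU-117 has room for 5 but only 4 remain, so it gets 4.
Total = 7×4 + 18×17 + 8×7 + 13×6 = 468.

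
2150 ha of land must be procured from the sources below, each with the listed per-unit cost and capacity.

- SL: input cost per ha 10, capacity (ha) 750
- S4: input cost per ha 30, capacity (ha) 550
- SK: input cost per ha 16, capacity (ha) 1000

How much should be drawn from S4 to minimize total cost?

400

Use sources in increasing cost order.
SL (10): use full 750 → 1400 ha to go.
SK at 16: take all 1000 ha → 400 still needed.
Take 400 from S4 at 30 to finish.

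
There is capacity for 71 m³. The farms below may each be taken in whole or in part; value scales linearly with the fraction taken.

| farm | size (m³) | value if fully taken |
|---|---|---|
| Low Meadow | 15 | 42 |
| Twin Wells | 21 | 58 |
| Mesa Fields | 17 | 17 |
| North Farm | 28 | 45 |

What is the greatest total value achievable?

Best value per unit of size first: Low Meadow 42/15≈2.8, Twin Wells 58/21≈2.76, North Farm 45/28≈1.61, Mesa Fields 17/17≈1.
Low Meadow: take in full, 15 m³ for value 42 ; 56 left.
All 21 m³ of Twin Wells fit (value 58) ; 35 remain.
All 28 m³ of North Farm fit (value 45) ; 7 remain.
7 m³ left: a 7/17 share of Mesa Fields gives 17×7/17 = 7.
Total value = 152.

152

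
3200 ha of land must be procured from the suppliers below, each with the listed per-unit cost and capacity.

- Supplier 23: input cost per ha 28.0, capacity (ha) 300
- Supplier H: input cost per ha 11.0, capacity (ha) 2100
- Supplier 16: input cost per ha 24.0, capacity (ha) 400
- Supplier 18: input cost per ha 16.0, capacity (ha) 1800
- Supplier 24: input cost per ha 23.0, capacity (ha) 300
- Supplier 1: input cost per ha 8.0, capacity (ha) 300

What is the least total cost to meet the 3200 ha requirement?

38300

Cheapest first:
Supplier 1 at 8.0: take all 300 ha ; 2900 still needed.
Supplier H (11.0): use full 2100 ; 800 ha to go.
Supplier 18 at 16.0: take 800 of its 1800 ; requirement met.
Supplier 24, Supplier 16, Supplier 23: unused.
Cost = 300×8.0 + 2100×11.0 + 800×16.0 = 38300.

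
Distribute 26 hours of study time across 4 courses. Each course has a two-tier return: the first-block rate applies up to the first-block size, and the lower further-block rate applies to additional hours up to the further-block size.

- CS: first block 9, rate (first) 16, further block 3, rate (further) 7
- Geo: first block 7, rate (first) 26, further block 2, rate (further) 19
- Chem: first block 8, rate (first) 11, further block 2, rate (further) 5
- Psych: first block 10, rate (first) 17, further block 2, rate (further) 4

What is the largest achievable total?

Rank every tier by rate: Geo/tier1 26 > Geo/tier2 19 > Psych/tier1 17 > CS/tier1 16 > Chem/tier1 11 > CS/tier2 7 > Chem/tier2 5 > Psych/tier2 4.
Geo tier1 at 26: fill all 7 — 19 left.
Fill Geo tier2 block (2 at 19) — 17 left.
Psych/tier1 (17): +10 — 7 left.
7 remain; put them into CS tier1 at 16.
Total = 26×7 + 19×2 + 17×10 + 16×7 = 502.

502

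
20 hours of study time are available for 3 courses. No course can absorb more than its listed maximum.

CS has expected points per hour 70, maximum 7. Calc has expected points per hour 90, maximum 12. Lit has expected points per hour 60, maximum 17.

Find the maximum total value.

Highest expected points per hour first: Calc 90 > CS 70 > Lit 60.
Calc: +12 to 12 (cap) ; 8 left.
Give CS 7 to hit its cap of 7 ; 1 left.
Lit has room for 17 but only 1 remain, so it gets 1.
Total = 70×7 + 90×12 + 60×1 = 1630.

1630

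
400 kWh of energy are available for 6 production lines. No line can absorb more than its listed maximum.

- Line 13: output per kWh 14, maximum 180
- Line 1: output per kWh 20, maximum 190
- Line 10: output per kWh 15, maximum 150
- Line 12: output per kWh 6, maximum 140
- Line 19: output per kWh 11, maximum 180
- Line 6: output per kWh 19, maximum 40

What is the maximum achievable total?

Highest output per kWh first: Line 1 20 > Line 6 19 > Line 10 15 > Line 13 14 > Line 19 11 > Line 12 6.
Line 1: +190 to 190 (cap) → 210 left.
Line 6 takes 40 to reach its cap of 40 → 170 left.
Line 10: +150 to 150 (cap) → 20 left.
Line 13 has room for 180 but only 20 remain, so it gets 20.
Total = 14×20 + 20×190 + 15×150 + 19×40 = 7090.

7090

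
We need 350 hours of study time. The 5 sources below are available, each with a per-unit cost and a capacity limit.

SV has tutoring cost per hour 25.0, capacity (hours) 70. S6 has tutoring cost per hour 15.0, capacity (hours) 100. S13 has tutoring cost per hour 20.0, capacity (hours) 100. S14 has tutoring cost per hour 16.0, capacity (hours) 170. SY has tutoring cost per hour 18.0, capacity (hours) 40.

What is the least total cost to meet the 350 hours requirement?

Cheapest first:
Take 100 from S6 at 15.0 ; need 250 more.
Take 170 from S14 at 16.0 ; need 80 more.
Take 40 from SY at 18.0 ; need 40 more.
S13 (20.0): take the remaining 40 ; done.
SV: unused.
Cost = 100×15.0 + 170×16.0 + 40×18.0 + 40×20.0 = 5740.

5740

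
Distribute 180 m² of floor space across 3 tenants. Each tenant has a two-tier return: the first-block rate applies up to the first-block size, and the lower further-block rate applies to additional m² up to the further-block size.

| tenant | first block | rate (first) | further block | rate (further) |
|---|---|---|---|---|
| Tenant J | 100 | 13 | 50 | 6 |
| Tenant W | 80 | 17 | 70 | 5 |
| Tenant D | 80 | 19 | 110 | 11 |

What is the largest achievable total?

Rank every tier by rate: Tenant D/tier1 19 > Tenant W/tier1 17 > Tenant J/tier1 13 > Tenant D/tier2 11 > Tenant J/tier2 6 > Tenant W/tier2 5.
Tenant D/tier1 (19): +80 — 100 left.
Tenant W tier1 at 17: fill all 80 — 20 left.
Tenant J/tier1: +20 of 100 at 13; pool empty.
Total = 19×80 + 17×80 + 13×20 = 3140.

3140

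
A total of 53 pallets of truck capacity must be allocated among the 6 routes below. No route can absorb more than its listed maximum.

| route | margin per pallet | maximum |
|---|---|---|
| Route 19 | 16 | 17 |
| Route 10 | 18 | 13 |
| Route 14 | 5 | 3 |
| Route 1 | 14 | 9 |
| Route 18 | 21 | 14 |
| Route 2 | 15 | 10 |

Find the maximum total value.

Highest margin per pallet first: Route 18 21 > Route 10 18 > Route 19 16 > Route 2 15 > Route 1 14 > Route 14 5.
Route 18: +14 to 14 (cap) ; 39 left.
Give Route 10 13 to hit its cap of 13 ; 26 left.
Give Route 19 17 to hit its cap of 17 ; 9 left.
Route 2: +9 (room for 10) → 9. Pool exhausted.
Total = 16×17 + 18×13 + 21×14 + 15×9 = 935.

935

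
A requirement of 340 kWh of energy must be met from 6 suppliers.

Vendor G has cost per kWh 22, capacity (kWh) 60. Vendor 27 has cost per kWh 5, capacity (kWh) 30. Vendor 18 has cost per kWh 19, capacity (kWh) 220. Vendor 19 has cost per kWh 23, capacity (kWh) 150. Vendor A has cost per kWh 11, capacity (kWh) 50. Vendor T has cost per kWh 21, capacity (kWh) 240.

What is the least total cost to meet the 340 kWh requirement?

Cheapest first:
Take 30 from Vendor 27 at 5 → need 310 more.
Vendor A at 11: take all 50 kWh → 260 still needed.
Vendor 18 (19): use full 220 → 40 kWh to go.
Vendor T (21): take the remaining 40 → done.
Vendor G, Vendor 19: unused.
Cost = 30×5 + 50×11 + 220×19 + 40×21 = 5720.

5720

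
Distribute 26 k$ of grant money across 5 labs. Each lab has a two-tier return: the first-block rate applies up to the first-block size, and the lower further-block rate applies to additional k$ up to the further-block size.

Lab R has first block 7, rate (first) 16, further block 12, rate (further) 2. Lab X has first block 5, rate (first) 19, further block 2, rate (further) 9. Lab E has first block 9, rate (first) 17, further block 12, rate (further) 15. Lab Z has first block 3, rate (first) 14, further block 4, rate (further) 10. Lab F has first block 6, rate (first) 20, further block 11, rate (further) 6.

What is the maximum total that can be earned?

464

Rank every tier by rate: Lab F/tier1 20 > Lab X/tier1 19 > Lab E/tier1 17 > Lab R/tier1 16 > Lab E/tier2 15 > Lab Z/tier1 14 > Lab Z/tier2 10 > Lab X/tier2 9 > Lab F/tier2 6 > Lab R/tier2 2.
Lab F/tier1 (20): +6 → 20 left.
Lab X tier1 at 19: fill all 5 → 15 left.
Fill Lab E tier1 block (9 at 17) → 6 left.
Lab R/tier1: +6 of 7 at 16; pool empty.
Total = 20×6 + 19×5 + 17×9 + 16×6 = 464.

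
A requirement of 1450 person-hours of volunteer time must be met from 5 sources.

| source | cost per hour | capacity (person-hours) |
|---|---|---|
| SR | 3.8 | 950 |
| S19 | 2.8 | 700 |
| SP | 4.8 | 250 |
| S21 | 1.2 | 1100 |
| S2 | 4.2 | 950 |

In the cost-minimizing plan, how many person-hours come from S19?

350

Cheapest first:
S21 at 1.2: take all 1100 person-hours — 350 still needed.
Take 350 from S19 at 2.8 to finish.
SR, S2, SP: unused.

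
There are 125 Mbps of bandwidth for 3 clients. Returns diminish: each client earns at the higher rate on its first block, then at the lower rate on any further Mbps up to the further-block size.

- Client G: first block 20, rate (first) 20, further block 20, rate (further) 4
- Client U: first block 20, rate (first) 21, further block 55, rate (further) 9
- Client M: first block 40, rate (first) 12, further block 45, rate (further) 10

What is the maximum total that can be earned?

Order all 6 blocks by rate: Client U/tier1 21 > Client G/tier1 20 > Client M/tier1 12 > Client M/tier2 10 > Client U/tier2 9 > Client G/tier2 4.
Fill Client U tier1 block (20 at 21) → 105 left.
Fill Client G tier1 block (20 at 20) → 85 left.
Client M tier1 at 12: fill all 40 → 45 left.
Client M/tier2 (10): +45 → 0 left.
Total = 21×20 + 20×20 + 12×40 + 10×45 = 1750.

1750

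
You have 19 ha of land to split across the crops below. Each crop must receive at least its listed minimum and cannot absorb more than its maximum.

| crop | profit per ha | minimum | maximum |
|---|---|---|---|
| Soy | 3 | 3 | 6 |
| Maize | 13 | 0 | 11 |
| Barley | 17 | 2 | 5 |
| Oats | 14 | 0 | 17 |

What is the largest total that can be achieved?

Meeting every minimum uses 3+0+2+0 = 5 ha, leaving 14.
Order the crops by profit per ha: Barley 17 > Oats 14 > Maize 13 > Soy 3.
Give Barley 3 more to hit its cap of 5 → 11 left.
Oats: +11 (room for 17) → 11. Pool exhausted.
Total = 3×3 + 17×5 + 14×11 = 248.

248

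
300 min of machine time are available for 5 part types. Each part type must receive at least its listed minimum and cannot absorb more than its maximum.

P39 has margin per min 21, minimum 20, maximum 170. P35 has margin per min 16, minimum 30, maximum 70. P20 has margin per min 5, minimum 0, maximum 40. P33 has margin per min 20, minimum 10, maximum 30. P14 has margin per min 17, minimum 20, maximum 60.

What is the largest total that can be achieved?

5830

Meeting every minimum uses 20+30+0+10+20 = 80 min, leaving 220.
Highest margin per min first: P39 21 > P33 20 > P14 17 > P35 16 > P20 5.
P39 takes 150 more to reach its cap of 170 — 70 left.
P33: +20 to 30 (cap) — 50 left.
P14: +40 to 60 (cap) — 10 left.
Only 10 left; P35 takes them to reach 40.
Total = 21×170 + 16×40 + 20×30 + 17×60 = 5830.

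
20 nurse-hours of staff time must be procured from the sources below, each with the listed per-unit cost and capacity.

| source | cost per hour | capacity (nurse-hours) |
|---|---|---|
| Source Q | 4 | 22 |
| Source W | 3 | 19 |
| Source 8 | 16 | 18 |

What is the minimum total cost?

61

Fill from the cheapest source first.
Source W (3): use full 19 ; 1 nurse-hours to go.
Source Q at 4: take 1 of its 22 ; requirement met.
Source 8: unused.
Cost = 19×3 + 1×4 = 61.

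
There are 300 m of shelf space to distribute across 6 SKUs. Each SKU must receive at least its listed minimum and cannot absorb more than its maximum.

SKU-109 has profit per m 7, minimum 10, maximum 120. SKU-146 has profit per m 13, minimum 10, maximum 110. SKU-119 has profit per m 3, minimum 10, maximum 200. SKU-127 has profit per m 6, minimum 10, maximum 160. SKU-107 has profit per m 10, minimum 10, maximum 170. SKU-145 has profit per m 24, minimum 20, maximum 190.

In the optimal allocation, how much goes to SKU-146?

Meeting every minimum uses 10+10+10+10+10+20 = 70 m, leaving 230.
Highest profit per m first: SKU-145 24 > SKU-146 13 > SKU-107 10 > SKU-109 7 > SKU-127 6 > SKU-119 3.
SKU-145: +170 to 190 (cap) — 60 left.
SKU-146 has room for 100 more but only 60 remain, so it gets 70.

70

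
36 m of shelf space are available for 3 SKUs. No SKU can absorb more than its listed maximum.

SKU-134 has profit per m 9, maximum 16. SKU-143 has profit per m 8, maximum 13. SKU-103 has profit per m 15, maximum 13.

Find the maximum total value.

395

Rank by profit per m: SKU-103 15 > SKU-134 9 > SKU-143 8.
SKU-103 takes 13 to reach its cap of 13 → 23 left.
SKU-134 takes 16 to reach its cap of 16 → 7 left.
SKU-143 has room for 13 but only 7 remain, so it gets 7.
Total = 9×16 + 8×7 + 15×13 = 395.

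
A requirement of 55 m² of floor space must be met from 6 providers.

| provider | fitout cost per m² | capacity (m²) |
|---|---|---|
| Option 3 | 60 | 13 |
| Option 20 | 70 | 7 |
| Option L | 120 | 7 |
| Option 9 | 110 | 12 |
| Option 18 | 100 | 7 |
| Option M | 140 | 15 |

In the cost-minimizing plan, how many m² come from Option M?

Cheapest first:
Option 3 (60): use full 13 ; 42 m² to go.
Take 7 from Option 20 at 70 ; need 35 more.
Take 7 from Option 18 at 100 ; need 28 more.
Option 9 (110): use full 12 ; 16 m² to go.
Option L at 120: take all 7 m² ; 9 still needed.
Take 9 from Option M at 140 to finish.

9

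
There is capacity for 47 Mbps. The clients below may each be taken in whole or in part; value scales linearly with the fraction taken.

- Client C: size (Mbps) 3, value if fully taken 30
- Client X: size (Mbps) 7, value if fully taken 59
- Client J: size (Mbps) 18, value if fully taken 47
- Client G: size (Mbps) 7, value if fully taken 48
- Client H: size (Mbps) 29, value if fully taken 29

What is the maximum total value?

Best value per unit of size first: Client C 30/3≈10, Client X 59/7≈8.43, Client G 48/7≈6.86, Client J 47/18≈2.61, Client H 29/29≈1.
All 3 Mbps of Client C fit (value 30) — 44 remain.
Take all of Client X (7 Mbps, value 59) — 37 Mbps left.
Client G: take in full, 7 Mbps for value 48 — 30 left.
Take all of Client J (18 Mbps, value 47) — 12 Mbps left.
Fill the last 12 Mbps with part of Client H: 12/29 of it earns 12.
Total value = 196.

196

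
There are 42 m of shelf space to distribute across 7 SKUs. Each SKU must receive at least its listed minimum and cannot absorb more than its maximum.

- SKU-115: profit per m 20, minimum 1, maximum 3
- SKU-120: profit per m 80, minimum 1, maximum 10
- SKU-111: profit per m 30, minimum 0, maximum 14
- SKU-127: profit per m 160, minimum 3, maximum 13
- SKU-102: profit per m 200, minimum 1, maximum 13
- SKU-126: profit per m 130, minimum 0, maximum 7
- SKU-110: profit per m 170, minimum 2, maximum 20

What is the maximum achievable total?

7220

Meeting every minimum uses 1+1+0+3+1+0+2 = 8 m, leaving 34.
Rank by profit per m: SKU-102 200 > SKU-110 170 > SKU-127 160 > SKU-126 130 > SKU-120 80 > SKU-111 30 > SKU-115 20.
Give SKU-102 12 more to hit its cap of 13 — 22 left.
SKU-110 takes 18 more to reach its cap of 20 — 4 left.
SKU-127 has room for 10 more but only 4 remain, so it gets 7.
Total = 20×1 + 80×1 + 160×7 + 200×13 + 170×20 = 7220.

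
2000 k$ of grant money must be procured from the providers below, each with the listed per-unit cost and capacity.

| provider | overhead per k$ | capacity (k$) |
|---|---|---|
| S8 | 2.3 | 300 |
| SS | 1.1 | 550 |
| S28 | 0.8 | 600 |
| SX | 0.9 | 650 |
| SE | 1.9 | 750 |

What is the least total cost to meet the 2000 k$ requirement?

2050

Fill from the cheapest provider first.
S28 (0.8): use full 600 — 1400 k$ to go.
SX at 0.9: take all 650 k$ — 750 still needed.
SS (1.1): use full 550 — 200 k$ to go.
SE at 1.9: take 200 of its 750 — requirement met.
S8: unused.
Cost = 600×0.8 + 650×0.9 + 550×1.1 + 200×1.9 = 2050.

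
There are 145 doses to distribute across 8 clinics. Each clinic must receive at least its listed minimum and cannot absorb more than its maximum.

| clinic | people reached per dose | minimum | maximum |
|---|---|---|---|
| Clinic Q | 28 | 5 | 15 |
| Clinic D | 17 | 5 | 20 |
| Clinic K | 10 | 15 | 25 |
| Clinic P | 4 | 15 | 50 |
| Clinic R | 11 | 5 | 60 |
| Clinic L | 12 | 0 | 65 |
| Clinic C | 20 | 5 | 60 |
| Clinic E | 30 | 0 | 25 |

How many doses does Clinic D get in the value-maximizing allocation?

Meeting every minimum uses 5+5+15+15+5+0+5+0 = 50 doses, leaving 95.
Highest people reached per dose first: Clinic E 30 > Clinic Q 28 > Clinic C 20 > Clinic D 17 > Clinic L 12 > Clinic R 11 > Clinic K 10 > Clinic P 4.
Give Clinic E 25 more to hit its cap of 25 — 70 left.
Clinic Q takes 10 more to reach its cap of 15 — 60 left.
Clinic C takes 55 more to reach its cap of 60 — 5 left.
Only 5 left; Clinic D takes them to reach 10.

10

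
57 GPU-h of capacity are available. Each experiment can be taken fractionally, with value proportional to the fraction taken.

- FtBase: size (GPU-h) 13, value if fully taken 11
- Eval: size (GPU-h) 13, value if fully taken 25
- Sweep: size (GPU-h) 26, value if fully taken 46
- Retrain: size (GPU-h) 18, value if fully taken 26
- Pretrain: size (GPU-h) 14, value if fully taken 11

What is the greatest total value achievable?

97

Best value per unit of size first: Eval 25/13≈1.92, Sweep 46/26≈1.77, Retrain 26/18≈1.44, FtBase 11/13≈0.846, Pretrain 11/14≈0.786.
Take all of Eval (13 GPU-h, value 25) — 44 GPU-h left.
All 26 GPU-h of Sweep fit (value 46) — 18 remain.
All 18 GPU-h of Retrain fit (value 26) — 0 remain.
Total value = 97.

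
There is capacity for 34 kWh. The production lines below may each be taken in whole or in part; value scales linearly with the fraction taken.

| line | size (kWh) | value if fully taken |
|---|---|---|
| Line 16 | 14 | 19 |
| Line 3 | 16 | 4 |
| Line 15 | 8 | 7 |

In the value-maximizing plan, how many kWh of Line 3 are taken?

Rank by value-to-size ratio: Line 16 19/14≈1.36, Line 15 7/8≈0.875, Line 3 4/16≈0.25.
All 14 kWh of Line 16 fit (value 19) → 20 remain.
All 8 kWh of Line 15 fit (value 7) → 12 remain.
Fill the last 12 kWh with part of Line 3: 12/16 of it earns 3.

12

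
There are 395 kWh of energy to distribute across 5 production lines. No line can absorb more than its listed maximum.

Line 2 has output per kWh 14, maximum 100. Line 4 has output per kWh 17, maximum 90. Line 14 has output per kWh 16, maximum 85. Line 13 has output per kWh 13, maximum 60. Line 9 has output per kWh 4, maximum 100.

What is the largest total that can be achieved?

Highest output per kWh first: Line 4 17 > Line 14 16 > Line 2 14 > Line 13 13 > Line 9 4.
Give Line 4 90 to hit its cap of 90 — 305 left.
Give Line 14 85 to hit its cap of 85 — 220 left.
Give Line 2 100 to hit its cap of 100 — 120 left.
Line 13: +60 to 60 (cap) — 60 left.
Only 60 left; Line 9 takes them to reach 60.
Total = 14×100 + 17×90 + 16×85 + 13×60 + 4×60 = 5310.

5310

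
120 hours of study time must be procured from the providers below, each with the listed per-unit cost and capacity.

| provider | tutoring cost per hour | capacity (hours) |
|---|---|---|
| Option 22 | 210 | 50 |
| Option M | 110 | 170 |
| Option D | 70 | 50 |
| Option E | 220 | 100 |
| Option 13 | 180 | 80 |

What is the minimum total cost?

11200

Cheapest first:
Option D (70): use full 50 ; 70 hours to go.
Take 70 from Option M at 110 to finish.
Option 13, Option 22, Option E: unused.
Cost = 50×70 + 70×110 = 11200.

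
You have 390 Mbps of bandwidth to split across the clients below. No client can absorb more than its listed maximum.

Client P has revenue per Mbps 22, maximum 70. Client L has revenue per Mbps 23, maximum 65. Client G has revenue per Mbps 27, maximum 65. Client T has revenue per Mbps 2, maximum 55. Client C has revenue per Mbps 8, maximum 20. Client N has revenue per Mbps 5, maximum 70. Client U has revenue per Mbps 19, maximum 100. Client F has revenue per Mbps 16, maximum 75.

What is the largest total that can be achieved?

8010

Order the clients by revenue per Mbps: Client G 27 > Client L 23 > Client P 22 > Client U 19 > Client F 16 > Client C 8 > Client N 5 > Client T 2.
Client G: +65 to 65 (cap) ; 325 left.
Client L takes 65 to reach its cap of 65 ; 260 left.
Client P: +70 to 70 (cap) ; 190 left.
Client U takes 100 to reach its cap of 100 ; 90 left.
Give Client F 75 to hit its cap of 75 ; 15 left.
Only 15 left; Client C takes them to reach 15.
Total = 22×70 + 23×65 + 27×65 + 8×15 + 19×100 + 16×75 = 8010.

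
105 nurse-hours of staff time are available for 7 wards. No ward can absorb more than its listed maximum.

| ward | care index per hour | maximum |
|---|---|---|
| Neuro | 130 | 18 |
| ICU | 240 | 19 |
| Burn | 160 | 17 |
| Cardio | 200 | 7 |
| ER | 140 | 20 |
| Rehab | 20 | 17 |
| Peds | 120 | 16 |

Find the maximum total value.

Rank by care index per hour: ICU 240 > Cardio 200 > Burn 160 > ER 140 > Neuro 130 > Peds 120 > Rehab 20.
ICU takes 19 to reach its cap of 19 ; 86 left.
Give Cardio 7 to hit its cap of 7 ; 79 left.
Burn: +17 to 17 (cap) ; 62 left.
Give ER 20 to hit its cap of 20 ; 42 left.
Give Neuro 18 to hit its cap of 18 ; 24 left.
Peds: +16 to 16 (cap) ; 8 left.
Rehab has room for 17 but only 8 remain, so it gets 8.
Total = 130×18 + 240×19 + 160×17 + 200×7 + 140×20 + 20×8 + 120×16 = 15900.

15900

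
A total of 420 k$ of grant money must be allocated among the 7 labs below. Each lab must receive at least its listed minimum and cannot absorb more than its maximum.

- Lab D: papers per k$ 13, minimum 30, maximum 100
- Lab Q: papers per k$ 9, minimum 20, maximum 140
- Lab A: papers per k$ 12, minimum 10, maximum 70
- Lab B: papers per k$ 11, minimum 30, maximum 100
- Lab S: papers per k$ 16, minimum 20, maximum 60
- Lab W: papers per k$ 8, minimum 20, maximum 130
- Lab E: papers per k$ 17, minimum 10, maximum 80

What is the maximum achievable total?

Meeting every minimum uses 30+20+10+30+20+20+10 = 140 k$, leaving 280.
Rank by papers per k$: Lab E 17 > Lab S 16 > Lab D 13 > Lab A 12 > Lab B 11 > Lab Q 9 > Lab W 8.
Lab E: +70 to 80 (cap) ; 210 left.
Lab S takes 40 more to reach its cap of 60 ; 170 left.
Lab D takes 70 more to reach its cap of 100 ; 100 left.
Give Lab A 60 more to hit its cap of 70 ; 40 left.
Lab B has room for 70 more but only 40 remain, so it gets 70.
Total = 13×100 + 9×20 + 12×70 + 11×70 + 16×60 + 8×20 + 17×80 = 5570.

5570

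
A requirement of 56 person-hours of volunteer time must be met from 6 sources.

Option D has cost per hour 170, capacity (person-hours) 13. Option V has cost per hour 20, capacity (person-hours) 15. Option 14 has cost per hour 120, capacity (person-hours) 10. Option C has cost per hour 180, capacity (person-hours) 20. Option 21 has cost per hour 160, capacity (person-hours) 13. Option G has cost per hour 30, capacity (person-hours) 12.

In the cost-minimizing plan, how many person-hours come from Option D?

6

Fill from the cheapest source first.
Option V (20): use full 15 — 41 person-hours to go.
Take 12 from Option G at 30 — need 29 more.
Option 14 (120): use full 10 — 19 person-hours to go.
Take 13 from Option 21 at 160 — need 6 more.
Option D at 170: take 6 of its 13 — requirement met.
Option C: unused.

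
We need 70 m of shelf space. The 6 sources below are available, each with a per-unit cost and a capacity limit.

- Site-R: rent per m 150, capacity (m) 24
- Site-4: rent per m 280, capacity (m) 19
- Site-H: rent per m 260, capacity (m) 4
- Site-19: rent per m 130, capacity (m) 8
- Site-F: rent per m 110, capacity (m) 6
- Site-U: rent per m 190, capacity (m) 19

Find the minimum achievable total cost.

12470

Fill from the cheapest source first.
Site-F at 110: take all 6 m ; 64 still needed.
Site-19 (130): use full 8 ; 56 m to go.
Take 24 from Site-R at 150 ; need 32 more.
Site-U at 190: take all 19 m ; 13 still needed.
Site-H at 260: take all 4 m ; 9 still needed.
Site-4 at 280: take 9 of its 19 ; requirement met.
Cost = 6×110 + 8×130 + 24×150 + 19×190 + 4×260 + 9×280 = 12470.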